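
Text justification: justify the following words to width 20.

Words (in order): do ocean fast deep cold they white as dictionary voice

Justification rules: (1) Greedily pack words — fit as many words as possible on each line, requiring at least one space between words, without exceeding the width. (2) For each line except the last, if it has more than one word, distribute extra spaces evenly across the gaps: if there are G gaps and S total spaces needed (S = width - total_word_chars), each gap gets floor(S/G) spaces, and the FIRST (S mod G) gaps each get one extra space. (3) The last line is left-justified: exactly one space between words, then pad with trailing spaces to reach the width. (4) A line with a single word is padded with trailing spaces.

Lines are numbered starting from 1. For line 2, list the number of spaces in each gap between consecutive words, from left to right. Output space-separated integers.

Line 1: ['do', 'ocean', 'fast', 'deep'] (min_width=18, slack=2)
Line 2: ['cold', 'they', 'white', 'as'] (min_width=18, slack=2)
Line 3: ['dictionary', 'voice'] (min_width=16, slack=4)

Answer: 2 2 1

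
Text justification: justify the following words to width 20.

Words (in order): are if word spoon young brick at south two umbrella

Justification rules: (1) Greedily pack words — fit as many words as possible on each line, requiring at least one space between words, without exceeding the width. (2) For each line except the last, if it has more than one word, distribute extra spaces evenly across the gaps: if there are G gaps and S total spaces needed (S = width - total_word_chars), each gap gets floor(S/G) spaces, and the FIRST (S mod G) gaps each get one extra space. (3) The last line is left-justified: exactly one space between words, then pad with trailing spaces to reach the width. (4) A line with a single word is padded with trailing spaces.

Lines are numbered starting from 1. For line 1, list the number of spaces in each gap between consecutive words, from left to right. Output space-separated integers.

Line 1: ['are', 'if', 'word', 'spoon'] (min_width=17, slack=3)
Line 2: ['young', 'brick', 'at', 'south'] (min_width=20, slack=0)
Line 3: ['two', 'umbrella'] (min_width=12, slack=8)

Answer: 2 2 2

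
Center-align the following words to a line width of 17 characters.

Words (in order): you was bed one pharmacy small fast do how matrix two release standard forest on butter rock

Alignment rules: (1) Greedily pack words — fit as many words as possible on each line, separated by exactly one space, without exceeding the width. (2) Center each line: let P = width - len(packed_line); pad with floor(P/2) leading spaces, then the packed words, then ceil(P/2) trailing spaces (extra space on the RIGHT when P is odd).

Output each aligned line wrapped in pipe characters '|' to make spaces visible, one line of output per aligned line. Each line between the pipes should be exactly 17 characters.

Answer: | you was bed one |
| pharmacy small  |
|   fast do how   |
|   matrix two    |
|release standard |
|forest on butter |
|      rock       |

Derivation:
Line 1: ['you', 'was', 'bed', 'one'] (min_width=15, slack=2)
Line 2: ['pharmacy', 'small'] (min_width=14, slack=3)
Line 3: ['fast', 'do', 'how'] (min_width=11, slack=6)
Line 4: ['matrix', 'two'] (min_width=10, slack=7)
Line 5: ['release', 'standard'] (min_width=16, slack=1)
Line 6: ['forest', 'on', 'butter'] (min_width=16, slack=1)
Line 7: ['rock'] (min_width=4, slack=13)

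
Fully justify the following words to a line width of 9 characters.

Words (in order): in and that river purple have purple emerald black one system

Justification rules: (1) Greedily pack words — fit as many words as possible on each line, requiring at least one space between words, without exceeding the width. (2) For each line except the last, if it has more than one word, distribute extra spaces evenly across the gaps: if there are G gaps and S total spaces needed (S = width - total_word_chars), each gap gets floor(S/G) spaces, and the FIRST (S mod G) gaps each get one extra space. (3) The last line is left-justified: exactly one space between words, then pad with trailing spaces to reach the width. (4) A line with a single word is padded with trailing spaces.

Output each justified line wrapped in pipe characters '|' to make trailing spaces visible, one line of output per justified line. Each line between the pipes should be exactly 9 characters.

Line 1: ['in', 'and'] (min_width=6, slack=3)
Line 2: ['that'] (min_width=4, slack=5)
Line 3: ['river'] (min_width=5, slack=4)
Line 4: ['purple'] (min_width=6, slack=3)
Line 5: ['have'] (min_width=4, slack=5)
Line 6: ['purple'] (min_width=6, slack=3)
Line 7: ['emerald'] (min_width=7, slack=2)
Line 8: ['black', 'one'] (min_width=9, slack=0)
Line 9: ['system'] (min_width=6, slack=3)

Answer: |in    and|
|that     |
|river    |
|purple   |
|have     |
|purple   |
|emerald  |
|black one|
|system   |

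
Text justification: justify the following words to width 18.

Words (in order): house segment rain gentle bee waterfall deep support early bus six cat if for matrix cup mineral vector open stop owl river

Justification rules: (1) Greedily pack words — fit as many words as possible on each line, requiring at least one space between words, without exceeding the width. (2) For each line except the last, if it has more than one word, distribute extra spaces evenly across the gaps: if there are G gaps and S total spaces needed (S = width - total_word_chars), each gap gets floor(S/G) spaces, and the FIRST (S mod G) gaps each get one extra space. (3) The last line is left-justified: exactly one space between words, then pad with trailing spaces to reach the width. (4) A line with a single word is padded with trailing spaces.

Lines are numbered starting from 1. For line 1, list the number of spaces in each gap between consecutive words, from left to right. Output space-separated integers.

Answer: 1 1

Derivation:
Line 1: ['house', 'segment', 'rain'] (min_width=18, slack=0)
Line 2: ['gentle', 'bee'] (min_width=10, slack=8)
Line 3: ['waterfall', 'deep'] (min_width=14, slack=4)
Line 4: ['support', 'early', 'bus'] (min_width=17, slack=1)
Line 5: ['six', 'cat', 'if', 'for'] (min_width=14, slack=4)
Line 6: ['matrix', 'cup', 'mineral'] (min_width=18, slack=0)
Line 7: ['vector', 'open', 'stop'] (min_width=16, slack=2)
Line 8: ['owl', 'river'] (min_width=9, slack=9)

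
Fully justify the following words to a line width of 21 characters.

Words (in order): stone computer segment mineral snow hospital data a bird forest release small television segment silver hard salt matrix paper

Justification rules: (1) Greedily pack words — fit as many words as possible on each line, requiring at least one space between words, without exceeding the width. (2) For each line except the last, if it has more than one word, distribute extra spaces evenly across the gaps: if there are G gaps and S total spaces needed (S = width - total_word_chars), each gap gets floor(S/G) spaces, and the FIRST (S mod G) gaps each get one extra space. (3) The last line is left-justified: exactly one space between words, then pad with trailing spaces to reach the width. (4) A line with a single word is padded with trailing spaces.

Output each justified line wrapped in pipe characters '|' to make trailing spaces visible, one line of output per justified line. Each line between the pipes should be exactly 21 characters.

Answer: |stone        computer|
|segment  mineral snow|
|hospital  data a bird|
|forest  release small|
|television    segment|
|silver    hard   salt|
|matrix paper         |

Derivation:
Line 1: ['stone', 'computer'] (min_width=14, slack=7)
Line 2: ['segment', 'mineral', 'snow'] (min_width=20, slack=1)
Line 3: ['hospital', 'data', 'a', 'bird'] (min_width=20, slack=1)
Line 4: ['forest', 'release', 'small'] (min_width=20, slack=1)
Line 5: ['television', 'segment'] (min_width=18, slack=3)
Line 6: ['silver', 'hard', 'salt'] (min_width=16, slack=5)
Line 7: ['matrix', 'paper'] (min_width=12, slack=9)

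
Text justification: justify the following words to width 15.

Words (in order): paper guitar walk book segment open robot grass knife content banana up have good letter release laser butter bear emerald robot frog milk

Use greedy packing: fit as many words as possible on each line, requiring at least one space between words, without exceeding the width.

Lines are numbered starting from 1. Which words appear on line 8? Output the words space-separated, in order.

Line 1: ['paper', 'guitar'] (min_width=12, slack=3)
Line 2: ['walk', 'book'] (min_width=9, slack=6)
Line 3: ['segment', 'open'] (min_width=12, slack=3)
Line 4: ['robot', 'grass'] (min_width=11, slack=4)
Line 5: ['knife', 'content'] (min_width=13, slack=2)
Line 6: ['banana', 'up', 'have'] (min_width=14, slack=1)
Line 7: ['good', 'letter'] (min_width=11, slack=4)
Line 8: ['release', 'laser'] (min_width=13, slack=2)
Line 9: ['butter', 'bear'] (min_width=11, slack=4)
Line 10: ['emerald', 'robot'] (min_width=13, slack=2)
Line 11: ['frog', 'milk'] (min_width=9, slack=6)

Answer: release laser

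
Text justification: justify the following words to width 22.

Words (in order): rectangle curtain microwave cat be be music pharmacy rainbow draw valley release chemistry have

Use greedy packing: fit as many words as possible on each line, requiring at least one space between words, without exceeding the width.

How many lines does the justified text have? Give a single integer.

Answer: 5

Derivation:
Line 1: ['rectangle', 'curtain'] (min_width=17, slack=5)
Line 2: ['microwave', 'cat', 'be', 'be'] (min_width=19, slack=3)
Line 3: ['music', 'pharmacy', 'rainbow'] (min_width=22, slack=0)
Line 4: ['draw', 'valley', 'release'] (min_width=19, slack=3)
Line 5: ['chemistry', 'have'] (min_width=14, slack=8)
Total lines: 5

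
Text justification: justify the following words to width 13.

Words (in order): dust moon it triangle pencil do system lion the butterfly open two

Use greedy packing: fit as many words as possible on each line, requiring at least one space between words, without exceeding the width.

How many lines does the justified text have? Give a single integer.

Answer: 6

Derivation:
Line 1: ['dust', 'moon', 'it'] (min_width=12, slack=1)
Line 2: ['triangle'] (min_width=8, slack=5)
Line 3: ['pencil', 'do'] (min_width=9, slack=4)
Line 4: ['system', 'lion'] (min_width=11, slack=2)
Line 5: ['the', 'butterfly'] (min_width=13, slack=0)
Line 6: ['open', 'two'] (min_width=8, slack=5)
Total lines: 6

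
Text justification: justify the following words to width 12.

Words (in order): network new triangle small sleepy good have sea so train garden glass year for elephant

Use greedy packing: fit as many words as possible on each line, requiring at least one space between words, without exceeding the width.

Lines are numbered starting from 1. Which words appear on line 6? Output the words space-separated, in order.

Answer: garden glass

Derivation:
Line 1: ['network', 'new'] (min_width=11, slack=1)
Line 2: ['triangle'] (min_width=8, slack=4)
Line 3: ['small', 'sleepy'] (min_width=12, slack=0)
Line 4: ['good', 'have'] (min_width=9, slack=3)
Line 5: ['sea', 'so', 'train'] (min_width=12, slack=0)
Line 6: ['garden', 'glass'] (min_width=12, slack=0)
Line 7: ['year', 'for'] (min_width=8, slack=4)
Line 8: ['elephant'] (min_width=8, slack=4)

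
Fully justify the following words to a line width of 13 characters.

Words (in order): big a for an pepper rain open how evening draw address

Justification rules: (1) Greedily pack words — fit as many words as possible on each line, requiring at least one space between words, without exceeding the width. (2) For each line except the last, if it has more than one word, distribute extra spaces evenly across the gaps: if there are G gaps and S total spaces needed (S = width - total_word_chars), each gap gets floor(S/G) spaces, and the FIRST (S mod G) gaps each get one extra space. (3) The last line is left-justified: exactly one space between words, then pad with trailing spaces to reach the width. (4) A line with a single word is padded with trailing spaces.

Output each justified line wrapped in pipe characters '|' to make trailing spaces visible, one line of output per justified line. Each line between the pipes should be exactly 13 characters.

Answer: |big  a for an|
|pepper   rain|
|open      how|
|evening  draw|
|address      |

Derivation:
Line 1: ['big', 'a', 'for', 'an'] (min_width=12, slack=1)
Line 2: ['pepper', 'rain'] (min_width=11, slack=2)
Line 3: ['open', 'how'] (min_width=8, slack=5)
Line 4: ['evening', 'draw'] (min_width=12, slack=1)
Line 5: ['address'] (min_width=7, slack=6)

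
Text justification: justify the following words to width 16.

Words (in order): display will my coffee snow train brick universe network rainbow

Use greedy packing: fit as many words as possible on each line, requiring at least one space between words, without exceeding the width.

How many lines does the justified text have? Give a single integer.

Answer: 5

Derivation:
Line 1: ['display', 'will', 'my'] (min_width=15, slack=1)
Line 2: ['coffee', 'snow'] (min_width=11, slack=5)
Line 3: ['train', 'brick'] (min_width=11, slack=5)
Line 4: ['universe', 'network'] (min_width=16, slack=0)
Line 5: ['rainbow'] (min_width=7, slack=9)
Total lines: 5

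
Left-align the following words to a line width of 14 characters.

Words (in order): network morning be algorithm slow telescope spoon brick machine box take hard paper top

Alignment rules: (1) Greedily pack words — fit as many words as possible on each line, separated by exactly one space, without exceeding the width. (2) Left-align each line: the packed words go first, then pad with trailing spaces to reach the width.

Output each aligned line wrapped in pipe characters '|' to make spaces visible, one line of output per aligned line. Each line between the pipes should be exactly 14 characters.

Line 1: ['network'] (min_width=7, slack=7)
Line 2: ['morning', 'be'] (min_width=10, slack=4)
Line 3: ['algorithm', 'slow'] (min_width=14, slack=0)
Line 4: ['telescope'] (min_width=9, slack=5)
Line 5: ['spoon', 'brick'] (min_width=11, slack=3)
Line 6: ['machine', 'box'] (min_width=11, slack=3)
Line 7: ['take', 'hard'] (min_width=9, slack=5)
Line 8: ['paper', 'top'] (min_width=9, slack=5)

Answer: |network       |
|morning be    |
|algorithm slow|
|telescope     |
|spoon brick   |
|machine box   |
|take hard     |
|paper top     |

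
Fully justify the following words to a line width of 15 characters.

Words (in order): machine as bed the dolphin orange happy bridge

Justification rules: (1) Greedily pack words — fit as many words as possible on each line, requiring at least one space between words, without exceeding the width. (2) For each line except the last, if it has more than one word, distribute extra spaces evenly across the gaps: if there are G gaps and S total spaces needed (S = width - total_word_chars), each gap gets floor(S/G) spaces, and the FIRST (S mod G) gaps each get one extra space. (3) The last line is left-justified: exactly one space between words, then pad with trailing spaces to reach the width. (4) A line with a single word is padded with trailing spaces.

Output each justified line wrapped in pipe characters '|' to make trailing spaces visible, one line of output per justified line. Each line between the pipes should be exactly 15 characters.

Line 1: ['machine', 'as', 'bed'] (min_width=14, slack=1)
Line 2: ['the', 'dolphin'] (min_width=11, slack=4)
Line 3: ['orange', 'happy'] (min_width=12, slack=3)
Line 4: ['bridge'] (min_width=6, slack=9)

Answer: |machine  as bed|
|the     dolphin|
|orange    happy|
|bridge         |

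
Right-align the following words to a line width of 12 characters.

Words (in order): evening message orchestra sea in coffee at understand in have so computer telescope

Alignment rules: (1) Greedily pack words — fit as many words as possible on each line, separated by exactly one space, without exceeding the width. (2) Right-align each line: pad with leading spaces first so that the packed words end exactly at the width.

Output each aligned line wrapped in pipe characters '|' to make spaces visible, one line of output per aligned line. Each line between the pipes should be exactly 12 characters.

Line 1: ['evening'] (min_width=7, slack=5)
Line 2: ['message'] (min_width=7, slack=5)
Line 3: ['orchestra'] (min_width=9, slack=3)
Line 4: ['sea', 'in'] (min_width=6, slack=6)
Line 5: ['coffee', 'at'] (min_width=9, slack=3)
Line 6: ['understand'] (min_width=10, slack=2)
Line 7: ['in', 'have', 'so'] (min_width=10, slack=2)
Line 8: ['computer'] (min_width=8, slack=4)
Line 9: ['telescope'] (min_width=9, slack=3)

Answer: |     evening|
|     message|
|   orchestra|
|      sea in|
|   coffee at|
|  understand|
|  in have so|
|    computer|
|   telescope|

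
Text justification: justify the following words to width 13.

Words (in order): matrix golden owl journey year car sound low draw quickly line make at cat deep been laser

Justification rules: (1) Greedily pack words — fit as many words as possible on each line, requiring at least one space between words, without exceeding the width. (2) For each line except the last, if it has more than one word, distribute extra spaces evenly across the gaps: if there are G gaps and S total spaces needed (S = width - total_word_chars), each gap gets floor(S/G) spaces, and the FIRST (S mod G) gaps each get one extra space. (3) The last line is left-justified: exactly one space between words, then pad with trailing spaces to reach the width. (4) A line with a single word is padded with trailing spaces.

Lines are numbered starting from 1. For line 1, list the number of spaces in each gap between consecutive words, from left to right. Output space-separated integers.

Line 1: ['matrix', 'golden'] (min_width=13, slack=0)
Line 2: ['owl', 'journey'] (min_width=11, slack=2)
Line 3: ['year', 'car'] (min_width=8, slack=5)
Line 4: ['sound', 'low'] (min_width=9, slack=4)
Line 5: ['draw', 'quickly'] (min_width=12, slack=1)
Line 6: ['line', 'make', 'at'] (min_width=12, slack=1)
Line 7: ['cat', 'deep', 'been'] (min_width=13, slack=0)
Line 8: ['laser'] (min_width=5, slack=8)

Answer: 1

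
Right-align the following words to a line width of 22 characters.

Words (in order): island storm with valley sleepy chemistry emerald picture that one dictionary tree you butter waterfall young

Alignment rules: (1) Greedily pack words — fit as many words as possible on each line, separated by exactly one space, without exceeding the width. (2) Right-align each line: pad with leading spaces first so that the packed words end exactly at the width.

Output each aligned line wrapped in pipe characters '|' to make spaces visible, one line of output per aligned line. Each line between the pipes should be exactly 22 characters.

Line 1: ['island', 'storm', 'with'] (min_width=17, slack=5)
Line 2: ['valley', 'sleepy'] (min_width=13, slack=9)
Line 3: ['chemistry', 'emerald'] (min_width=17, slack=5)
Line 4: ['picture', 'that', 'one'] (min_width=16, slack=6)
Line 5: ['dictionary', 'tree', 'you'] (min_width=19, slack=3)
Line 6: ['butter', 'waterfall', 'young'] (min_width=22, slack=0)

Answer: |     island storm with|
|         valley sleepy|
|     chemistry emerald|
|      picture that one|
|   dictionary tree you|
|butter waterfall young|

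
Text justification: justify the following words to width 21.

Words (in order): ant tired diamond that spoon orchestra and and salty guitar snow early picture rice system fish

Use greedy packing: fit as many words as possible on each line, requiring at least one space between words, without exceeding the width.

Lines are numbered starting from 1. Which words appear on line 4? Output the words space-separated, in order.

Answer: snow early picture

Derivation:
Line 1: ['ant', 'tired', 'diamond'] (min_width=17, slack=4)
Line 2: ['that', 'spoon', 'orchestra'] (min_width=20, slack=1)
Line 3: ['and', 'and', 'salty', 'guitar'] (min_width=20, slack=1)
Line 4: ['snow', 'early', 'picture'] (min_width=18, slack=3)
Line 5: ['rice', 'system', 'fish'] (min_width=16, slack=5)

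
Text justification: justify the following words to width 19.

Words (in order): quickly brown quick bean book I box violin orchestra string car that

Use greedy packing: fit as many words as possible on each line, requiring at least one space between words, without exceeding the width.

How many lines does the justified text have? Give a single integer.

Answer: 4

Derivation:
Line 1: ['quickly', 'brown', 'quick'] (min_width=19, slack=0)
Line 2: ['bean', 'book', 'I', 'box'] (min_width=15, slack=4)
Line 3: ['violin', 'orchestra'] (min_width=16, slack=3)
Line 4: ['string', 'car', 'that'] (min_width=15, slack=4)
Total lines: 4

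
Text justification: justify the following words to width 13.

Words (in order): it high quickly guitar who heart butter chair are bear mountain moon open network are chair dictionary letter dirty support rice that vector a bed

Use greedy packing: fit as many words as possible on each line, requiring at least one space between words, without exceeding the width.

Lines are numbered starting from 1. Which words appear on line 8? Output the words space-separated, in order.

Answer: network are

Derivation:
Line 1: ['it', 'high'] (min_width=7, slack=6)
Line 2: ['quickly'] (min_width=7, slack=6)
Line 3: ['guitar', 'who'] (min_width=10, slack=3)
Line 4: ['heart', 'butter'] (min_width=12, slack=1)
Line 5: ['chair', 'are'] (min_width=9, slack=4)
Line 6: ['bear', 'mountain'] (min_width=13, slack=0)
Line 7: ['moon', 'open'] (min_width=9, slack=4)
Line 8: ['network', 'are'] (min_width=11, slack=2)
Line 9: ['chair'] (min_width=5, slack=8)
Line 10: ['dictionary'] (min_width=10, slack=3)
Line 11: ['letter', 'dirty'] (min_width=12, slack=1)
Line 12: ['support', 'rice'] (min_width=12, slack=1)
Line 13: ['that', 'vector', 'a'] (min_width=13, slack=0)
Line 14: ['bed'] (min_width=3, slack=10)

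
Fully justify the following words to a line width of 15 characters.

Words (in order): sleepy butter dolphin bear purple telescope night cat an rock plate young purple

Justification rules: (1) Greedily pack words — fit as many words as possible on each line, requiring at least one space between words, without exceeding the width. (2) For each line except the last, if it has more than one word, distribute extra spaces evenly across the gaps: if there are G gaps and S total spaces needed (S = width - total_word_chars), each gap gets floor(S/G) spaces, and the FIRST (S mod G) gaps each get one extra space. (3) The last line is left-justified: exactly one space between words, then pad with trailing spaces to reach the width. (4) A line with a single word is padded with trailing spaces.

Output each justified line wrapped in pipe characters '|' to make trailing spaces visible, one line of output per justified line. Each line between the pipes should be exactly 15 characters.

Line 1: ['sleepy', 'butter'] (min_width=13, slack=2)
Line 2: ['dolphin', 'bear'] (min_width=12, slack=3)
Line 3: ['purple'] (min_width=6, slack=9)
Line 4: ['telescope', 'night'] (min_width=15, slack=0)
Line 5: ['cat', 'an', 'rock'] (min_width=11, slack=4)
Line 6: ['plate', 'young'] (min_width=11, slack=4)
Line 7: ['purple'] (min_width=6, slack=9)

Answer: |sleepy   butter|
|dolphin    bear|
|purple         |
|telescope night|
|cat   an   rock|
|plate     young|
|purple         |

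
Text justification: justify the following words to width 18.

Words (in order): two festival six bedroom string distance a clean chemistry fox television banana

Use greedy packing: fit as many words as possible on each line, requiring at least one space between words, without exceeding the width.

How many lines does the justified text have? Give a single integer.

Line 1: ['two', 'festival', 'six'] (min_width=16, slack=2)
Line 2: ['bedroom', 'string'] (min_width=14, slack=4)
Line 3: ['distance', 'a', 'clean'] (min_width=16, slack=2)
Line 4: ['chemistry', 'fox'] (min_width=13, slack=5)
Line 5: ['television', 'banana'] (min_width=17, slack=1)
Total lines: 5

Answer: 5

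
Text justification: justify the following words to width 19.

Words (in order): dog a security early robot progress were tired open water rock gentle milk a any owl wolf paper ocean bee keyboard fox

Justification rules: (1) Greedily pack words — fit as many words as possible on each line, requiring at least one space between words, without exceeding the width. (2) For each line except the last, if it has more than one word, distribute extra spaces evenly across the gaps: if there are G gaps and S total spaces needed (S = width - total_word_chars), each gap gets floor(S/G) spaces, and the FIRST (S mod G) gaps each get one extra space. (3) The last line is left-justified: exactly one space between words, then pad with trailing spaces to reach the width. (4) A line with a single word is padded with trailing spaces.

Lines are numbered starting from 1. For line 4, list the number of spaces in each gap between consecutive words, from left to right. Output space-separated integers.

Line 1: ['dog', 'a', 'security'] (min_width=14, slack=5)
Line 2: ['early', 'robot'] (min_width=11, slack=8)
Line 3: ['progress', 'were', 'tired'] (min_width=19, slack=0)
Line 4: ['open', 'water', 'rock'] (min_width=15, slack=4)
Line 5: ['gentle', 'milk', 'a', 'any'] (min_width=17, slack=2)
Line 6: ['owl', 'wolf', 'paper'] (min_width=14, slack=5)
Line 7: ['ocean', 'bee', 'keyboard'] (min_width=18, slack=1)
Line 8: ['fox'] (min_width=3, slack=16)

Answer: 3 3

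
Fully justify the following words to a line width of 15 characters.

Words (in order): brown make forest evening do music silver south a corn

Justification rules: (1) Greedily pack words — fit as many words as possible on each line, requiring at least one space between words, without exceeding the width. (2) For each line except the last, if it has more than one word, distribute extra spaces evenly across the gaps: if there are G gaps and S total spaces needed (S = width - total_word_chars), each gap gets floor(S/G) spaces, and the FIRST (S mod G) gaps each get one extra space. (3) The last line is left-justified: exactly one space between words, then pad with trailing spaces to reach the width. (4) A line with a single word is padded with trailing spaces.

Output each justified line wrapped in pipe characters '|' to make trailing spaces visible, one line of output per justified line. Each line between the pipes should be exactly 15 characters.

Line 1: ['brown', 'make'] (min_width=10, slack=5)
Line 2: ['forest', 'evening'] (min_width=14, slack=1)
Line 3: ['do', 'music', 'silver'] (min_width=15, slack=0)
Line 4: ['south', 'a', 'corn'] (min_width=12, slack=3)

Answer: |brown      make|
|forest  evening|
|do music silver|
|south a corn   |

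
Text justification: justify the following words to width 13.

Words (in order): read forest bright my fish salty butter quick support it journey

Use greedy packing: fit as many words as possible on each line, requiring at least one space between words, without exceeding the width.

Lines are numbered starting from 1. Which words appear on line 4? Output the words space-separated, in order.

Answer: butter quick

Derivation:
Line 1: ['read', 'forest'] (min_width=11, slack=2)
Line 2: ['bright', 'my'] (min_width=9, slack=4)
Line 3: ['fish', 'salty'] (min_width=10, slack=3)
Line 4: ['butter', 'quick'] (min_width=12, slack=1)
Line 5: ['support', 'it'] (min_width=10, slack=3)
Line 6: ['journey'] (min_width=7, slack=6)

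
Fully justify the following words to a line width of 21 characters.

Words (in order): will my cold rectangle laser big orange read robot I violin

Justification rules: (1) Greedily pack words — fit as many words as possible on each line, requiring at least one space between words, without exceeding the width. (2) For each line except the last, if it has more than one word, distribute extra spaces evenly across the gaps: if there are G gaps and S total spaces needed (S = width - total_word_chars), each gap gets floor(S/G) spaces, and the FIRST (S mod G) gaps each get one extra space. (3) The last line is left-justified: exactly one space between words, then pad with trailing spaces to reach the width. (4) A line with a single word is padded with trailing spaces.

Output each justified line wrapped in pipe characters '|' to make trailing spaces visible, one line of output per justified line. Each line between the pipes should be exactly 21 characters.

Line 1: ['will', 'my', 'cold'] (min_width=12, slack=9)
Line 2: ['rectangle', 'laser', 'big'] (min_width=19, slack=2)
Line 3: ['orange', 'read', 'robot', 'I'] (min_width=19, slack=2)
Line 4: ['violin'] (min_width=6, slack=15)

Answer: |will      my     cold|
|rectangle  laser  big|
|orange  read  robot I|
|violin               |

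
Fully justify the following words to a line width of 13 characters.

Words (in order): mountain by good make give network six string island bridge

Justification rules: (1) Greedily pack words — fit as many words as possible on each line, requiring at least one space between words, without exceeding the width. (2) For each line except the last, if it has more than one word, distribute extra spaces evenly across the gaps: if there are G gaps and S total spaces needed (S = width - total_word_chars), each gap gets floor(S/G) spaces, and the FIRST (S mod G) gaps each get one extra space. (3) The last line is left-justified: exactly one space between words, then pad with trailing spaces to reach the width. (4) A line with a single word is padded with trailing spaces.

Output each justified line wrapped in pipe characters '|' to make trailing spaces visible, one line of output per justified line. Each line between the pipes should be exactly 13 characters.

Answer: |mountain   by|
|good     make|
|give  network|
|six    string|
|island bridge|

Derivation:
Line 1: ['mountain', 'by'] (min_width=11, slack=2)
Line 2: ['good', 'make'] (min_width=9, slack=4)
Line 3: ['give', 'network'] (min_width=12, slack=1)
Line 4: ['six', 'string'] (min_width=10, slack=3)
Line 5: ['island', 'bridge'] (min_width=13, slack=0)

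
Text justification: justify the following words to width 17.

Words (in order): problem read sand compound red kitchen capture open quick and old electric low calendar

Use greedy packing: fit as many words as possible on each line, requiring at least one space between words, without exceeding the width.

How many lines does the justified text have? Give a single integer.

Answer: 6

Derivation:
Line 1: ['problem', 'read', 'sand'] (min_width=17, slack=0)
Line 2: ['compound', 'red'] (min_width=12, slack=5)
Line 3: ['kitchen', 'capture'] (min_width=15, slack=2)
Line 4: ['open', 'quick', 'and'] (min_width=14, slack=3)
Line 5: ['old', 'electric', 'low'] (min_width=16, slack=1)
Line 6: ['calendar'] (min_width=8, slack=9)
Total lines: 6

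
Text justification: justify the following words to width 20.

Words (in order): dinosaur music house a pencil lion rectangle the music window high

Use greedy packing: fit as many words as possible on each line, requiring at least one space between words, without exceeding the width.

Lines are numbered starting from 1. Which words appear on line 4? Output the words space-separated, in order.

Answer: window high

Derivation:
Line 1: ['dinosaur', 'music', 'house'] (min_width=20, slack=0)
Line 2: ['a', 'pencil', 'lion'] (min_width=13, slack=7)
Line 3: ['rectangle', 'the', 'music'] (min_width=19, slack=1)
Line 4: ['window', 'high'] (min_width=11, slack=9)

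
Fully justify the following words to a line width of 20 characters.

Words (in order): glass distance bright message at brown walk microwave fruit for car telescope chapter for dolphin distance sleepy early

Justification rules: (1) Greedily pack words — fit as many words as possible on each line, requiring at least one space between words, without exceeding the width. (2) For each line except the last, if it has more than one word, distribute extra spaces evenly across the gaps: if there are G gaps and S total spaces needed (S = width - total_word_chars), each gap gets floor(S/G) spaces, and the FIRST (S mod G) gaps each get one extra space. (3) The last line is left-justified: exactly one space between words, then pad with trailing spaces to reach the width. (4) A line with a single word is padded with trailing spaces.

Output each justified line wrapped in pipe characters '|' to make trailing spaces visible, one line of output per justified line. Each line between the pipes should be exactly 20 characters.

Line 1: ['glass', 'distance'] (min_width=14, slack=6)
Line 2: ['bright', 'message', 'at'] (min_width=17, slack=3)
Line 3: ['brown', 'walk', 'microwave'] (min_width=20, slack=0)
Line 4: ['fruit', 'for', 'car'] (min_width=13, slack=7)
Line 5: ['telescope', 'chapter'] (min_width=17, slack=3)
Line 6: ['for', 'dolphin', 'distance'] (min_width=20, slack=0)
Line 7: ['sleepy', 'early'] (min_width=12, slack=8)

Answer: |glass       distance|
|bright   message  at|
|brown walk microwave|
|fruit     for    car|
|telescope    chapter|
|for dolphin distance|
|sleepy early        |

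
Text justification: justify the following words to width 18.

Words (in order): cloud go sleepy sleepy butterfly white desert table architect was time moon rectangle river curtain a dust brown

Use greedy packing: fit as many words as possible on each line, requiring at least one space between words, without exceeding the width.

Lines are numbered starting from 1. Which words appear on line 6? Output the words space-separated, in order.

Line 1: ['cloud', 'go', 'sleepy'] (min_width=15, slack=3)
Line 2: ['sleepy', 'butterfly'] (min_width=16, slack=2)
Line 3: ['white', 'desert', 'table'] (min_width=18, slack=0)
Line 4: ['architect', 'was', 'time'] (min_width=18, slack=0)
Line 5: ['moon', 'rectangle'] (min_width=14, slack=4)
Line 6: ['river', 'curtain', 'a'] (min_width=15, slack=3)
Line 7: ['dust', 'brown'] (min_width=10, slack=8)

Answer: river curtain a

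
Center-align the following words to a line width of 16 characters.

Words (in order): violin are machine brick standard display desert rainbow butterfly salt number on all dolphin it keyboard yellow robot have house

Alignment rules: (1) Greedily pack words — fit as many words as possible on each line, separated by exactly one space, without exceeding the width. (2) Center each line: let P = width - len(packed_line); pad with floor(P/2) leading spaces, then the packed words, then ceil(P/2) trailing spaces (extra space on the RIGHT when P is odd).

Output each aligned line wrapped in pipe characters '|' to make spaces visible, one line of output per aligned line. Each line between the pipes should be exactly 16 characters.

Answer: |   violin are   |
| machine brick  |
|standard display|
| desert rainbow |
| butterfly salt |
| number on all  |
|   dolphin it   |
|keyboard yellow |
|robot have house|

Derivation:
Line 1: ['violin', 'are'] (min_width=10, slack=6)
Line 2: ['machine', 'brick'] (min_width=13, slack=3)
Line 3: ['standard', 'display'] (min_width=16, slack=0)
Line 4: ['desert', 'rainbow'] (min_width=14, slack=2)
Line 5: ['butterfly', 'salt'] (min_width=14, slack=2)
Line 6: ['number', 'on', 'all'] (min_width=13, slack=3)
Line 7: ['dolphin', 'it'] (min_width=10, slack=6)
Line 8: ['keyboard', 'yellow'] (min_width=15, slack=1)
Line 9: ['robot', 'have', 'house'] (min_width=16, slack=0)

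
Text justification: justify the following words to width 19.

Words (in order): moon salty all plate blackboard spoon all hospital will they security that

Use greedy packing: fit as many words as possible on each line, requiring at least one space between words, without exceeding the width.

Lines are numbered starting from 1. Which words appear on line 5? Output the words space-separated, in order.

Line 1: ['moon', 'salty', 'all'] (min_width=14, slack=5)
Line 2: ['plate', 'blackboard'] (min_width=16, slack=3)
Line 3: ['spoon', 'all', 'hospital'] (min_width=18, slack=1)
Line 4: ['will', 'they', 'security'] (min_width=18, slack=1)
Line 5: ['that'] (min_width=4, slack=15)

Answer: that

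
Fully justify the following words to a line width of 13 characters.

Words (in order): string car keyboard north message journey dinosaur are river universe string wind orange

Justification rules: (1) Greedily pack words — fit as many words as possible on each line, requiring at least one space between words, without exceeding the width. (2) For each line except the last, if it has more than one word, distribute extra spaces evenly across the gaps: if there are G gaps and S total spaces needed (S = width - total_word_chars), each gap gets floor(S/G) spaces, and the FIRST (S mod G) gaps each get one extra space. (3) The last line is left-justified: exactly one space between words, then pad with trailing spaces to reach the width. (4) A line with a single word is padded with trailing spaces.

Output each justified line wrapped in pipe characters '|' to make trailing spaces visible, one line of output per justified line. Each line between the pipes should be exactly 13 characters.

Line 1: ['string', 'car'] (min_width=10, slack=3)
Line 2: ['keyboard'] (min_width=8, slack=5)
Line 3: ['north', 'message'] (min_width=13, slack=0)
Line 4: ['journey'] (min_width=7, slack=6)
Line 5: ['dinosaur', 'are'] (min_width=12, slack=1)
Line 6: ['river'] (min_width=5, slack=8)
Line 7: ['universe'] (min_width=8, slack=5)
Line 8: ['string', 'wind'] (min_width=11, slack=2)
Line 9: ['orange'] (min_width=6, slack=7)

Answer: |string    car|
|keyboard     |
|north message|
|journey      |
|dinosaur  are|
|river        |
|universe     |
|string   wind|
|orange       |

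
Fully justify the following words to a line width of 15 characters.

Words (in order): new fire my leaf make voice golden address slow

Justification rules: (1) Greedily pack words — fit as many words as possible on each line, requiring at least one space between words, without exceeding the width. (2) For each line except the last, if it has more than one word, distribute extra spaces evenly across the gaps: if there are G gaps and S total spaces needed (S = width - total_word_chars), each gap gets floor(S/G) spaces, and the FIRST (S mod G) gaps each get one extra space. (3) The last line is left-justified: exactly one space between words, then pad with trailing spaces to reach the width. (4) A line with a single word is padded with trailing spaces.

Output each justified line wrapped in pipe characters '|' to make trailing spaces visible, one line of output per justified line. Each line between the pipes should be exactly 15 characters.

Answer: |new   fire   my|
|leaf make voice|
|golden  address|
|slow           |

Derivation:
Line 1: ['new', 'fire', 'my'] (min_width=11, slack=4)
Line 2: ['leaf', 'make', 'voice'] (min_width=15, slack=0)
Line 3: ['golden', 'address'] (min_width=14, slack=1)
Line 4: ['slow'] (min_width=4, slack=11)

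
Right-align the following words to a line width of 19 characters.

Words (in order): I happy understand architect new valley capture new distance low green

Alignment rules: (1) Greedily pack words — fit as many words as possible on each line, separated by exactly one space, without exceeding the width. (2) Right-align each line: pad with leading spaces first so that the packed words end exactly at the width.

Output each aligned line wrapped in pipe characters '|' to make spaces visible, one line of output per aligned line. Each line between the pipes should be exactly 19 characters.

Line 1: ['I', 'happy', 'understand'] (min_width=18, slack=1)
Line 2: ['architect', 'new'] (min_width=13, slack=6)
Line 3: ['valley', 'capture', 'new'] (min_width=18, slack=1)
Line 4: ['distance', 'low', 'green'] (min_width=18, slack=1)

Answer: | I happy understand|
|      architect new|
| valley capture new|
| distance low green|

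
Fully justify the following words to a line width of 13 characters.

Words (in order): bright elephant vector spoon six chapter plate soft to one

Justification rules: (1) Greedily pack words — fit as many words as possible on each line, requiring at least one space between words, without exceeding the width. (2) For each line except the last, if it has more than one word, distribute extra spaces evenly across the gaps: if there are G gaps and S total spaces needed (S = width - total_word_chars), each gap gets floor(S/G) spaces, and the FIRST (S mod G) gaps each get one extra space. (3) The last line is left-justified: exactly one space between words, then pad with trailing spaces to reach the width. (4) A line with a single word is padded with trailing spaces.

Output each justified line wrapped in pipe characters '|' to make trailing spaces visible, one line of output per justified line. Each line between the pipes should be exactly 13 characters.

Line 1: ['bright'] (min_width=6, slack=7)
Line 2: ['elephant'] (min_width=8, slack=5)
Line 3: ['vector', 'spoon'] (min_width=12, slack=1)
Line 4: ['six', 'chapter'] (min_width=11, slack=2)
Line 5: ['plate', 'soft', 'to'] (min_width=13, slack=0)
Line 6: ['one'] (min_width=3, slack=10)

Answer: |bright       |
|elephant     |
|vector  spoon|
|six   chapter|
|plate soft to|
|one          |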